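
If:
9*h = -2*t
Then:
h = -2*t/9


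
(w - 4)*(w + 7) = w^2 + 3*w - 28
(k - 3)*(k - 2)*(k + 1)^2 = k^4 - 3*k^3 - 3*k^2 + 7*k + 6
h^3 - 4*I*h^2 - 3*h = h*(h - 3*I)*(h - I)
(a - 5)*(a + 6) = a^2 + a - 30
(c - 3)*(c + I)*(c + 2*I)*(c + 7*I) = c^4 - 3*c^3 + 10*I*c^3 - 23*c^2 - 30*I*c^2 + 69*c - 14*I*c + 42*I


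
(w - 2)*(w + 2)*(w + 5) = w^3 + 5*w^2 - 4*w - 20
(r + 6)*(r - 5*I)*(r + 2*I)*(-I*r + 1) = -I*r^4 - 2*r^3 - 6*I*r^3 - 12*r^2 - 13*I*r^2 + 10*r - 78*I*r + 60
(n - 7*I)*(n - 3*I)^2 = n^3 - 13*I*n^2 - 51*n + 63*I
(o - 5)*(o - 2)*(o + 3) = o^3 - 4*o^2 - 11*o + 30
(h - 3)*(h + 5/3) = h^2 - 4*h/3 - 5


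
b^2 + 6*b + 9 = (b + 3)^2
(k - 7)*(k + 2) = k^2 - 5*k - 14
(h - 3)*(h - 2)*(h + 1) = h^3 - 4*h^2 + h + 6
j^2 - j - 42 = (j - 7)*(j + 6)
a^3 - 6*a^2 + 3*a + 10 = (a - 5)*(a - 2)*(a + 1)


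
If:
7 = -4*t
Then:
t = -7/4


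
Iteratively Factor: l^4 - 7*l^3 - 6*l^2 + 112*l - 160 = (l - 5)*(l^3 - 2*l^2 - 16*l + 32) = (l - 5)*(l + 4)*(l^2 - 6*l + 8) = (l - 5)*(l - 4)*(l + 4)*(l - 2)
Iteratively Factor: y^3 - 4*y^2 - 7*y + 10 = (y - 5)*(y^2 + y - 2) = (y - 5)*(y - 1)*(y + 2)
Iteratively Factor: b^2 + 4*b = (b + 4)*(b)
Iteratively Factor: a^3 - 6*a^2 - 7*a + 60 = (a + 3)*(a^2 - 9*a + 20) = (a - 5)*(a + 3)*(a - 4)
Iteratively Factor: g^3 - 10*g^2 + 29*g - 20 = (g - 5)*(g^2 - 5*g + 4) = (g - 5)*(g - 4)*(g - 1)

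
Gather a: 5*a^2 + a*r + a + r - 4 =5*a^2 + a*(r + 1) + r - 4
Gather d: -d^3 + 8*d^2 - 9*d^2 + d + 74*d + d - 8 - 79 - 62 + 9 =-d^3 - d^2 + 76*d - 140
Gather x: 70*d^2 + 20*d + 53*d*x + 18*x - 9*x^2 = 70*d^2 + 20*d - 9*x^2 + x*(53*d + 18)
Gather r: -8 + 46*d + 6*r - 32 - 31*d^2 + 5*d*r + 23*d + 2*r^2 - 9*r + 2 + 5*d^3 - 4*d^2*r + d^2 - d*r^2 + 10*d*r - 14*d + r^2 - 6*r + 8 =5*d^3 - 30*d^2 + 55*d + r^2*(3 - d) + r*(-4*d^2 + 15*d - 9) - 30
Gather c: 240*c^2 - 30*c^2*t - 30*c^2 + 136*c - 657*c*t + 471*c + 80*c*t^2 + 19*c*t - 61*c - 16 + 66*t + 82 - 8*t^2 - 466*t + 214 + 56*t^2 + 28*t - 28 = c^2*(210 - 30*t) + c*(80*t^2 - 638*t + 546) + 48*t^2 - 372*t + 252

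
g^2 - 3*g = g*(g - 3)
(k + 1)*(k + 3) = k^2 + 4*k + 3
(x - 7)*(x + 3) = x^2 - 4*x - 21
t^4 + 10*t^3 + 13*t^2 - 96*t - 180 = (t - 3)*(t + 2)*(t + 5)*(t + 6)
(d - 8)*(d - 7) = d^2 - 15*d + 56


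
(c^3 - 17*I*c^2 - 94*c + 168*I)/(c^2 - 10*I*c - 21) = (c^2 - 10*I*c - 24)/(c - 3*I)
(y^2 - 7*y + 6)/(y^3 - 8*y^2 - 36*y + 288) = (y - 1)/(y^2 - 2*y - 48)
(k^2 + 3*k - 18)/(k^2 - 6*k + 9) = (k + 6)/(k - 3)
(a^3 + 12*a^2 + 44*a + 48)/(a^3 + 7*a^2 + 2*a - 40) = (a^2 + 8*a + 12)/(a^2 + 3*a - 10)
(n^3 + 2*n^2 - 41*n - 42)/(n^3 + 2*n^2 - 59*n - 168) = (n^2 - 5*n - 6)/(n^2 - 5*n - 24)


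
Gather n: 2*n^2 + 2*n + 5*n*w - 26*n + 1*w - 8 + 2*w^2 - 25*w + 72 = 2*n^2 + n*(5*w - 24) + 2*w^2 - 24*w + 64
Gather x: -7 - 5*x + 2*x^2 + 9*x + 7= 2*x^2 + 4*x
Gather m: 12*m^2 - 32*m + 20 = 12*m^2 - 32*m + 20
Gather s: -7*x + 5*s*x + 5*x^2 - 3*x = 5*s*x + 5*x^2 - 10*x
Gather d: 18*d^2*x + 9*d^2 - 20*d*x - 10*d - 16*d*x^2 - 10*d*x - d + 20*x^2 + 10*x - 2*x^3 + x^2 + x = d^2*(18*x + 9) + d*(-16*x^2 - 30*x - 11) - 2*x^3 + 21*x^2 + 11*x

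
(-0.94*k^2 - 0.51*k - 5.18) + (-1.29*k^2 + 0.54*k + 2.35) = -2.23*k^2 + 0.03*k - 2.83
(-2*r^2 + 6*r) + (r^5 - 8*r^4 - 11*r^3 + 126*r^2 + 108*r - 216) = r^5 - 8*r^4 - 11*r^3 + 124*r^2 + 114*r - 216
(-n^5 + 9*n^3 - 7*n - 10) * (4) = -4*n^5 + 36*n^3 - 28*n - 40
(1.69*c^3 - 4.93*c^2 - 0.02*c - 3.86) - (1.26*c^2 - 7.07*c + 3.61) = 1.69*c^3 - 6.19*c^2 + 7.05*c - 7.47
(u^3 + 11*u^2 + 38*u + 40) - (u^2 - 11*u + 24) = u^3 + 10*u^2 + 49*u + 16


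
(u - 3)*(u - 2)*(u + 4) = u^3 - u^2 - 14*u + 24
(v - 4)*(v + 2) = v^2 - 2*v - 8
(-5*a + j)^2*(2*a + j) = 50*a^3 + 5*a^2*j - 8*a*j^2 + j^3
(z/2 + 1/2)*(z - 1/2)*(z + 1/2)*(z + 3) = z^4/2 + 2*z^3 + 11*z^2/8 - z/2 - 3/8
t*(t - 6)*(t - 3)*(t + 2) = t^4 - 7*t^3 + 36*t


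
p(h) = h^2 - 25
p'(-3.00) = -6.00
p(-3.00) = -16.00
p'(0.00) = 0.00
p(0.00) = -25.00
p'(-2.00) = -4.00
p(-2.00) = -21.00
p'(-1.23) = -2.46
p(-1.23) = -23.49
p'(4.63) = 9.26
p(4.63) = -3.56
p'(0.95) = 1.90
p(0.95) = -24.10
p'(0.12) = 0.24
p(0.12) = -24.99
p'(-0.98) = -1.96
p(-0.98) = -24.04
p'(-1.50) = -3.00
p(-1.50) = -22.75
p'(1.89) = 3.78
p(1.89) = -21.43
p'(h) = 2*h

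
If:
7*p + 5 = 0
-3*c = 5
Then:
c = -5/3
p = -5/7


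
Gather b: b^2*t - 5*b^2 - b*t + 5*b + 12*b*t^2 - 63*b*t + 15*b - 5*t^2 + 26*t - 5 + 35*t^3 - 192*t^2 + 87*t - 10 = b^2*(t - 5) + b*(12*t^2 - 64*t + 20) + 35*t^3 - 197*t^2 + 113*t - 15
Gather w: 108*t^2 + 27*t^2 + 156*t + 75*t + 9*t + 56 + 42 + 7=135*t^2 + 240*t + 105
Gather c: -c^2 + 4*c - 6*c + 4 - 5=-c^2 - 2*c - 1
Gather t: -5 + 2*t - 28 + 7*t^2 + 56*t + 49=7*t^2 + 58*t + 16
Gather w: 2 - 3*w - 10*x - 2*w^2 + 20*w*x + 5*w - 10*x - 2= -2*w^2 + w*(20*x + 2) - 20*x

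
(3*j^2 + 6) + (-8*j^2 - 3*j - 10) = -5*j^2 - 3*j - 4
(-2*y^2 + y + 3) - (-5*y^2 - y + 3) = 3*y^2 + 2*y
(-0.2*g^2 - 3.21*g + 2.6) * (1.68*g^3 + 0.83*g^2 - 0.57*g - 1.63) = -0.336*g^5 - 5.5588*g^4 + 1.8177*g^3 + 4.3137*g^2 + 3.7503*g - 4.238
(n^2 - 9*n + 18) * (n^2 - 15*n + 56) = n^4 - 24*n^3 + 209*n^2 - 774*n + 1008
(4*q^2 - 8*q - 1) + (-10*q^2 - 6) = -6*q^2 - 8*q - 7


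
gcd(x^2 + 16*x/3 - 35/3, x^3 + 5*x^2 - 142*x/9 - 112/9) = x + 7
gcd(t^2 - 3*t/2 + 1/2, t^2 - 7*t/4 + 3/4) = t - 1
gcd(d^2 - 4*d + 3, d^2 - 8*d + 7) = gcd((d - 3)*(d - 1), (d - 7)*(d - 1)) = d - 1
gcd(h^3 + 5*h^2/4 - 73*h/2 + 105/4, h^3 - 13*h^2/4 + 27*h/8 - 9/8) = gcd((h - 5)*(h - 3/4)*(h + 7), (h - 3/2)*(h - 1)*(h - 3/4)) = h - 3/4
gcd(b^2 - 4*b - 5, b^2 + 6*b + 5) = b + 1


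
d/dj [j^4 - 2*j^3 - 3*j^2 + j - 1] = 4*j^3 - 6*j^2 - 6*j + 1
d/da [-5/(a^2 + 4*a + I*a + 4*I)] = 5*(2*a + 4 + I)/(a^2 + 4*a + I*a + 4*I)^2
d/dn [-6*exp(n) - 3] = -6*exp(n)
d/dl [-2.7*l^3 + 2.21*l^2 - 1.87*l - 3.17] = -8.1*l^2 + 4.42*l - 1.87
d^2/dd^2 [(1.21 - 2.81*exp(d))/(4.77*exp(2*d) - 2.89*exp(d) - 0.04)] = (-63.935649*exp(4*d) + 71.3873430000001*exp(3*d) - 53.257527*exp(2*d) + 11.354349*exp(d) - 0.144372)*exp(d)/(108.531333*exp(6*d) - 197.267643*exp(5*d) + 116.788203*exp(4*d) - 20.829097*exp(3*d) - 0.979356*exp(2*d) - 0.013872*exp(d) - 6.4e-5)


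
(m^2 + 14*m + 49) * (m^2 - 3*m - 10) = m^4 + 11*m^3 - 3*m^2 - 287*m - 490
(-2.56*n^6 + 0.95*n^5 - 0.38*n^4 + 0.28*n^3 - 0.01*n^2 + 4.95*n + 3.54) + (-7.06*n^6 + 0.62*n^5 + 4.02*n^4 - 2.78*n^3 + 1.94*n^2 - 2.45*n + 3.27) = -9.62*n^6 + 1.57*n^5 + 3.64*n^4 - 2.5*n^3 + 1.93*n^2 + 2.5*n + 6.81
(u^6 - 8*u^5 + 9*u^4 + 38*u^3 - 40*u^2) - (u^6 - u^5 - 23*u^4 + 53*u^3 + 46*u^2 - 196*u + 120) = -7*u^5 + 32*u^4 - 15*u^3 - 86*u^2 + 196*u - 120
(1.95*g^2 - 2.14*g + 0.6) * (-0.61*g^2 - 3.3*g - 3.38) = -1.1895*g^4 - 5.1296*g^3 + 0.105000000000001*g^2 + 5.2532*g - 2.028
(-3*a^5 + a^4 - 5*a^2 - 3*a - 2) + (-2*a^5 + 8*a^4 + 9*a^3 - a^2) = -5*a^5 + 9*a^4 + 9*a^3 - 6*a^2 - 3*a - 2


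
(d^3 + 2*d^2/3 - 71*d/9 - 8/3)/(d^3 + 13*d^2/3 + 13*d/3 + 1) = (d - 8/3)/(d + 1)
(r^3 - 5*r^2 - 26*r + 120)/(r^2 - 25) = (r^2 - 10*r + 24)/(r - 5)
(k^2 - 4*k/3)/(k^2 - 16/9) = 3*k/(3*k + 4)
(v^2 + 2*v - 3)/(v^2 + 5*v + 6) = (v - 1)/(v + 2)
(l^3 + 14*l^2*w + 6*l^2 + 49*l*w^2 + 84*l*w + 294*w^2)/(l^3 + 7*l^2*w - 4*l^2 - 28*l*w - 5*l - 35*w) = (l^2 + 7*l*w + 6*l + 42*w)/(l^2 - 4*l - 5)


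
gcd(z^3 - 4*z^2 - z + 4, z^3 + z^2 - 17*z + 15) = z - 1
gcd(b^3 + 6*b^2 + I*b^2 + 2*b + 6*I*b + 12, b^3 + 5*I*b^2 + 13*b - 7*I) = b - I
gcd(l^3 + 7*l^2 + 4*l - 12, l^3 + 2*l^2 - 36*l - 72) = l^2 + 8*l + 12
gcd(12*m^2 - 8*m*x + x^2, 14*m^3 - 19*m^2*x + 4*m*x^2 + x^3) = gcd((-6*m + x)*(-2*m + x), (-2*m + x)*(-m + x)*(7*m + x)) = -2*m + x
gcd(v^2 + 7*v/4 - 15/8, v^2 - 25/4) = v + 5/2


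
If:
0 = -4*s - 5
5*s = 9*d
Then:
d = -25/36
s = -5/4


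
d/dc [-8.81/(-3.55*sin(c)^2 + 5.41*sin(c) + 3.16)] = (47.6621 - 62.551*sin(c))*cos(c)/(-3.55*sin(c)^2 + 5.41*sin(c) + 3.16)^2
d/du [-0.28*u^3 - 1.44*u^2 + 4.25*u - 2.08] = -0.84*u^2 - 2.88*u + 4.25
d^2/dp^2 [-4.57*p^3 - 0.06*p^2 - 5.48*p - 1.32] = -27.42*p - 0.12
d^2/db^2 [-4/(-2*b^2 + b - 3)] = 8*(-4*b^2 + 2*b + (4*b - 1)^2 - 6)/(2*b^2 - b + 3)^3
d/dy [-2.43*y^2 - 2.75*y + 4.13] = -4.86*y - 2.75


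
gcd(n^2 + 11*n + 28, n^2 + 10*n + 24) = n + 4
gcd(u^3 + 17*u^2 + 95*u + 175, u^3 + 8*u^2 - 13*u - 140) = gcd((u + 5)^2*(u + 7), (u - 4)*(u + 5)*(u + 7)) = u^2 + 12*u + 35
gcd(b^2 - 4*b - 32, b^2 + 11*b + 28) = b + 4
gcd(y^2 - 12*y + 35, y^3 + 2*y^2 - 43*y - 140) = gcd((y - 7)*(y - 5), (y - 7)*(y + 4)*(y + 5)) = y - 7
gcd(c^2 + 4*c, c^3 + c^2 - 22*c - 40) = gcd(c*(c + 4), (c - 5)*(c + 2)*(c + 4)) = c + 4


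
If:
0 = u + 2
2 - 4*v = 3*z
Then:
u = -2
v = 1/2 - 3*z/4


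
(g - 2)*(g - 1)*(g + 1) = g^3 - 2*g^2 - g + 2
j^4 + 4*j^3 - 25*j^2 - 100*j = j*(j - 5)*(j + 4)*(j + 5)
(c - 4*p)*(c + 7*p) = c^2 + 3*c*p - 28*p^2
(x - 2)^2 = x^2 - 4*x + 4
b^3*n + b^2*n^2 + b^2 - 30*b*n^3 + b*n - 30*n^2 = (b - 5*n)*(b + 6*n)*(b*n + 1)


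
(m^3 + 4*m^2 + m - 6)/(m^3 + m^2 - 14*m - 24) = (m - 1)/(m - 4)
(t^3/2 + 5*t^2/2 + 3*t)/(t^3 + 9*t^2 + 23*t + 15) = t*(t + 2)/(2*(t^2 + 6*t + 5))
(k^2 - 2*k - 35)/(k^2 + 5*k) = (k - 7)/k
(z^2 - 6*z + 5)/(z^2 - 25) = (z - 1)/(z + 5)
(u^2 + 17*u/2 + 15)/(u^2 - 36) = (u + 5/2)/(u - 6)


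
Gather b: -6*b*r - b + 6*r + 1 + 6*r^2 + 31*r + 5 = b*(-6*r - 1) + 6*r^2 + 37*r + 6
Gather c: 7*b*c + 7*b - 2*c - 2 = 7*b + c*(7*b - 2) - 2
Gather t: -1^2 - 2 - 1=-4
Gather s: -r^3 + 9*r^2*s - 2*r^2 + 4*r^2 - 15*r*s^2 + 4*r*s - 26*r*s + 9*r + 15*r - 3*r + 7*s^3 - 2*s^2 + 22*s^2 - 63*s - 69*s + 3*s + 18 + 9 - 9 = -r^3 + 2*r^2 + 21*r + 7*s^3 + s^2*(20 - 15*r) + s*(9*r^2 - 22*r - 129) + 18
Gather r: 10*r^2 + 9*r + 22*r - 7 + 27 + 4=10*r^2 + 31*r + 24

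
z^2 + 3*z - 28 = (z - 4)*(z + 7)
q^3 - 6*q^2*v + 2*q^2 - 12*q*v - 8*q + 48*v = (q - 2)*(q + 4)*(q - 6*v)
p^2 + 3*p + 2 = (p + 1)*(p + 2)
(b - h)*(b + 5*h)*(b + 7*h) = b^3 + 11*b^2*h + 23*b*h^2 - 35*h^3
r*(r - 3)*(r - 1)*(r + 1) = r^4 - 3*r^3 - r^2 + 3*r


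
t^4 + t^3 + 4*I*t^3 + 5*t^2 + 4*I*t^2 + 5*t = t*(t + 1)*(t - I)*(t + 5*I)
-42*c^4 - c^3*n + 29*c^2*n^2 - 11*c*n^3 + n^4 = (-7*c + n)*(-3*c + n)*(-2*c + n)*(c + n)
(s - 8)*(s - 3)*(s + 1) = s^3 - 10*s^2 + 13*s + 24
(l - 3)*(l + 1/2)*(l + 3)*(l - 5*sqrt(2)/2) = l^4 - 5*sqrt(2)*l^3/2 + l^3/2 - 9*l^2 - 5*sqrt(2)*l^2/4 - 9*l/2 + 45*sqrt(2)*l/2 + 45*sqrt(2)/4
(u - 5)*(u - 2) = u^2 - 7*u + 10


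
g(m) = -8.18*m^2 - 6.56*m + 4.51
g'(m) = -16.36*m - 6.56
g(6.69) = -405.48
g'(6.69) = -116.01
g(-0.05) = 4.82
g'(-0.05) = -5.74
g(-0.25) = 5.64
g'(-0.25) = -2.47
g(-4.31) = -119.17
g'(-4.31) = 63.95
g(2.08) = -44.52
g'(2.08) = -40.59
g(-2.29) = -23.36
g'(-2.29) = 30.90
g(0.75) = -5.01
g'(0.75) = -18.83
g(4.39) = -181.93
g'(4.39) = -78.38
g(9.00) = -717.11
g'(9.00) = -153.80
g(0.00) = 4.51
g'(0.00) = -6.56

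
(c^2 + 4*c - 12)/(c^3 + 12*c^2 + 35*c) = (c^2 + 4*c - 12)/(c*(c^2 + 12*c + 35))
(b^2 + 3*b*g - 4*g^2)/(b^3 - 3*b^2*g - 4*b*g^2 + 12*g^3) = (b^2 + 3*b*g - 4*g^2)/(b^3 - 3*b^2*g - 4*b*g^2 + 12*g^3)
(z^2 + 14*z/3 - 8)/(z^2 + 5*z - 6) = (z - 4/3)/(z - 1)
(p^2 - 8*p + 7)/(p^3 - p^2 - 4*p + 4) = (p - 7)/(p^2 - 4)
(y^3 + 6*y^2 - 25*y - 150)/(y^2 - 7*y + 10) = (y^2 + 11*y + 30)/(y - 2)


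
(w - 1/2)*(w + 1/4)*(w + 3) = w^3 + 11*w^2/4 - 7*w/8 - 3/8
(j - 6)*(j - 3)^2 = j^3 - 12*j^2 + 45*j - 54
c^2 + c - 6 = (c - 2)*(c + 3)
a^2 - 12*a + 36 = (a - 6)^2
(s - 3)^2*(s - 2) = s^3 - 8*s^2 + 21*s - 18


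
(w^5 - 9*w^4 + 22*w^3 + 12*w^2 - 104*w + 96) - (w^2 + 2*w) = w^5 - 9*w^4 + 22*w^3 + 11*w^2 - 106*w + 96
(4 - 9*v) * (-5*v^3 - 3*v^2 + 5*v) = 45*v^4 + 7*v^3 - 57*v^2 + 20*v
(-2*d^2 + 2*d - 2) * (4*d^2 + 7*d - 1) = -8*d^4 - 6*d^3 + 8*d^2 - 16*d + 2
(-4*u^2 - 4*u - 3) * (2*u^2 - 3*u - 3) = -8*u^4 + 4*u^3 + 18*u^2 + 21*u + 9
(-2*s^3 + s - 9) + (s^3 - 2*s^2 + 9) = -s^3 - 2*s^2 + s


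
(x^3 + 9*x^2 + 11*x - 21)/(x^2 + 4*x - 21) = (x^2 + 2*x - 3)/(x - 3)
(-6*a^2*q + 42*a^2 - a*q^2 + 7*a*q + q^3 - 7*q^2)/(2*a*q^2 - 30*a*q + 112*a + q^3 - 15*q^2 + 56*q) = (-3*a + q)/(q - 8)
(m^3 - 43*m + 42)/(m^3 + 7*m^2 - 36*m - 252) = (m - 1)/(m + 6)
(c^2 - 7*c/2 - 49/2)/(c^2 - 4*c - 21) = (c + 7/2)/(c + 3)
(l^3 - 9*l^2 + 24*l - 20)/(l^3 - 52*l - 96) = (-l^3 + 9*l^2 - 24*l + 20)/(-l^3 + 52*l + 96)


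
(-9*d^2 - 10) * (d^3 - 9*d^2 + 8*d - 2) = -9*d^5 + 81*d^4 - 82*d^3 + 108*d^2 - 80*d + 20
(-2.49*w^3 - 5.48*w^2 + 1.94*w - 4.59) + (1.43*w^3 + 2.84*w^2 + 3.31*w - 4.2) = -1.06*w^3 - 2.64*w^2 + 5.25*w - 8.79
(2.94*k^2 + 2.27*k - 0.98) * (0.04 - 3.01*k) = -8.8494*k^3 - 6.7151*k^2 + 3.0406*k - 0.0392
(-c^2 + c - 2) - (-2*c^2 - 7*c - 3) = c^2 + 8*c + 1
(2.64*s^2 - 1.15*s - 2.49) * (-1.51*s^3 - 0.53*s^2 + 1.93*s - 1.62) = -3.9864*s^5 + 0.3373*s^4 + 9.4646*s^3 - 5.1766*s^2 - 2.9427*s + 4.0338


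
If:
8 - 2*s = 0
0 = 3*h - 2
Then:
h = 2/3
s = 4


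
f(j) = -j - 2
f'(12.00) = -1.00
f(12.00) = -14.00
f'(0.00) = -1.00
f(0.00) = -2.00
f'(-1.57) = -1.00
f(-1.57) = -0.43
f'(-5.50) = -1.00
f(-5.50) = 3.50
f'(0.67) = -1.00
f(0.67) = -2.67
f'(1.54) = -1.00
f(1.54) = -3.54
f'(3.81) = -1.00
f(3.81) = -5.81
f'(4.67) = -1.00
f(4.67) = -6.67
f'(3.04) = -1.00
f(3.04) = -5.04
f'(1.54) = -1.00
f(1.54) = -3.54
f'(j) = -1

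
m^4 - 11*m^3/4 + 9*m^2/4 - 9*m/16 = m*(m - 3/2)*(m - 3/4)*(m - 1/2)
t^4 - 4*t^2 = t^2*(t - 2)*(t + 2)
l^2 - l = l*(l - 1)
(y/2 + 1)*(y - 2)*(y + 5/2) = y^3/2 + 5*y^2/4 - 2*y - 5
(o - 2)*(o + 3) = o^2 + o - 6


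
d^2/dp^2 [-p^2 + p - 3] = -2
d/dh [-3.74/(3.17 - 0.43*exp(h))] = -1.6082*exp(h)/(0.43*exp(h) - 3.17)^2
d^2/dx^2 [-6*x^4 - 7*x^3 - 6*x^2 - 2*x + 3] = -72*x^2 - 42*x - 12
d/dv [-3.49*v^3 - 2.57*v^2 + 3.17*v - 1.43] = -10.47*v^2 - 5.14*v + 3.17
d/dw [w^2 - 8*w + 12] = 2*w - 8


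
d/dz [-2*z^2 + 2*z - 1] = 2 - 4*z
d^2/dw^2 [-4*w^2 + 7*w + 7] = -8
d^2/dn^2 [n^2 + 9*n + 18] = 2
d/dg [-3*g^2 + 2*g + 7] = 2 - 6*g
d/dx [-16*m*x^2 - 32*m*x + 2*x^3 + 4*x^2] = -32*m*x - 32*m + 6*x^2 + 8*x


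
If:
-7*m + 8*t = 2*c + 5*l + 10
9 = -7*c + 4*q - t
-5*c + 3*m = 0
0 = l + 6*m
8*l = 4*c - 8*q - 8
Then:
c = 342/949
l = -3420/949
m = 570/949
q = 2642/949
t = -367/949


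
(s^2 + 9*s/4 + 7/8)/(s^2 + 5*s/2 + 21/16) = 2*(2*s + 1)/(4*s + 3)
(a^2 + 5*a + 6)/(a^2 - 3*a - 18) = (a + 2)/(a - 6)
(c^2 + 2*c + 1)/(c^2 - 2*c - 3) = (c + 1)/(c - 3)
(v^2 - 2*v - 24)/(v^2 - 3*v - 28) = (v - 6)/(v - 7)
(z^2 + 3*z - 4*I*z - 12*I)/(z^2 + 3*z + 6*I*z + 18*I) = (z - 4*I)/(z + 6*I)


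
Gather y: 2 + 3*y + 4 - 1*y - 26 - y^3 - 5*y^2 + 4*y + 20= -y^3 - 5*y^2 + 6*y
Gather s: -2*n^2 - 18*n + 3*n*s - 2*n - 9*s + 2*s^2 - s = -2*n^2 - 20*n + 2*s^2 + s*(3*n - 10)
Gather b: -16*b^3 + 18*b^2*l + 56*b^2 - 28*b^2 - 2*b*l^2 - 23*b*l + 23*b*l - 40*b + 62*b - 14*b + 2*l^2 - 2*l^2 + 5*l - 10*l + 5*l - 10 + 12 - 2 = -16*b^3 + b^2*(18*l + 28) + b*(8 - 2*l^2)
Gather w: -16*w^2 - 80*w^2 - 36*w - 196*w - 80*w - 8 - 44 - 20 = -96*w^2 - 312*w - 72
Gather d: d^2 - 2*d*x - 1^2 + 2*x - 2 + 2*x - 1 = d^2 - 2*d*x + 4*x - 4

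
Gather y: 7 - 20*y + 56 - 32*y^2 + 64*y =-32*y^2 + 44*y + 63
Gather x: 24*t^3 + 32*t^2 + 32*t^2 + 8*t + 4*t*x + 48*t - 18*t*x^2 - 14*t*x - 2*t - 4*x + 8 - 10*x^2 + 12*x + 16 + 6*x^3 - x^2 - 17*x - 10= 24*t^3 + 64*t^2 + 54*t + 6*x^3 + x^2*(-18*t - 11) + x*(-10*t - 9) + 14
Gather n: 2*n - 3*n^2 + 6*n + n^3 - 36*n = n^3 - 3*n^2 - 28*n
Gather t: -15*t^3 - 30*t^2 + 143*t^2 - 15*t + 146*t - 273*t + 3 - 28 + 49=-15*t^3 + 113*t^2 - 142*t + 24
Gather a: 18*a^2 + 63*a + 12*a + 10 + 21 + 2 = 18*a^2 + 75*a + 33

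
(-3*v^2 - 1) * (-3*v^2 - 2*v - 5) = 9*v^4 + 6*v^3 + 18*v^2 + 2*v + 5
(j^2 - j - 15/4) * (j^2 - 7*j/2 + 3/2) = j^4 - 9*j^3/2 + 5*j^2/4 + 93*j/8 - 45/8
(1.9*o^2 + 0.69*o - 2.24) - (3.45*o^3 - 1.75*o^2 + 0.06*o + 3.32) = -3.45*o^3 + 3.65*o^2 + 0.63*o - 5.56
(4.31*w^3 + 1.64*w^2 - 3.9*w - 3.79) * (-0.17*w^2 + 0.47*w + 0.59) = -0.7327*w^5 + 1.7469*w^4 + 3.9767*w^3 - 0.2211*w^2 - 4.0823*w - 2.2361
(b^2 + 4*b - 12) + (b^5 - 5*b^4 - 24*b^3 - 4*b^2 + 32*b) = b^5 - 5*b^4 - 24*b^3 - 3*b^2 + 36*b - 12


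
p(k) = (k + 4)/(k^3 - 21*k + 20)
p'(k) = (21 - 3*k^2)*(k + 4)/(k^3 - 21*k + 20)^2 + 1/(k^3 - 21*k + 20)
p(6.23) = 0.08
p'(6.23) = -0.05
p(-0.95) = 0.08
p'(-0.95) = 0.06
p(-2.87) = 0.02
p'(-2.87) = 0.02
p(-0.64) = 0.10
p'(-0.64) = 0.09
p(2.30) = -0.39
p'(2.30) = 0.06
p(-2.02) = 0.04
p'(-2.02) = 0.02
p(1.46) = -0.72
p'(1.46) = 1.27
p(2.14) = -0.41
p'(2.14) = 0.13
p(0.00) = 0.20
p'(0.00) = 0.26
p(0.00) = 0.20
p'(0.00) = 0.26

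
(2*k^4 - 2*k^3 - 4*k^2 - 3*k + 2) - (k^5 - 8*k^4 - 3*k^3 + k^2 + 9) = -k^5 + 10*k^4 + k^3 - 5*k^2 - 3*k - 7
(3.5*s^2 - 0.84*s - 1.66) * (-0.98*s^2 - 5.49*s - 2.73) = -3.43*s^4 - 18.3918*s^3 - 3.3166*s^2 + 11.4066*s + 4.5318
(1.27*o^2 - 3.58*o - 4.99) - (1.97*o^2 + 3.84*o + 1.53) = -0.7*o^2 - 7.42*o - 6.52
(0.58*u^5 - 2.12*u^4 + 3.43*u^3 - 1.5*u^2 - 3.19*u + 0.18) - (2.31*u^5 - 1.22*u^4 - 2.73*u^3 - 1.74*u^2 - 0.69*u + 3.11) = -1.73*u^5 - 0.9*u^4 + 6.16*u^3 + 0.24*u^2 - 2.5*u - 2.93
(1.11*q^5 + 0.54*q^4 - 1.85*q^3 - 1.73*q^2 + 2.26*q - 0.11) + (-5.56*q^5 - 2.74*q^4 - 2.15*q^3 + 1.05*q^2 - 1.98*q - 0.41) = -4.45*q^5 - 2.2*q^4 - 4.0*q^3 - 0.68*q^2 + 0.28*q - 0.52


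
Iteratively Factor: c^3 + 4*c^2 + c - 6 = (c + 3)*(c^2 + c - 2) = (c - 1)*(c + 3)*(c + 2)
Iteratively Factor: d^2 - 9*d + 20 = (d - 4)*(d - 5)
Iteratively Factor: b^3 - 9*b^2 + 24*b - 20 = (b - 2)*(b^2 - 7*b + 10) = (b - 2)^2*(b - 5)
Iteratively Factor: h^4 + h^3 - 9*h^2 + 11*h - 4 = (h + 4)*(h^3 - 3*h^2 + 3*h - 1) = (h - 1)*(h + 4)*(h^2 - 2*h + 1) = (h - 1)^2*(h + 4)*(h - 1)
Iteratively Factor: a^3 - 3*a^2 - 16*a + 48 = (a - 3)*(a^2 - 16) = (a - 3)*(a + 4)*(a - 4)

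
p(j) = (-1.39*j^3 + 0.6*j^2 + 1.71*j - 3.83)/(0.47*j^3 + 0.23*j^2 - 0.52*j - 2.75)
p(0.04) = 1.36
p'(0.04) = -0.88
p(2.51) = -3.68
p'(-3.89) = 0.19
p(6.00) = -2.62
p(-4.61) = -3.31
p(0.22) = 1.21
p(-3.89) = -3.23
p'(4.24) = 0.06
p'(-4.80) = 0.03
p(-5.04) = -3.32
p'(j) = (-4.17*j^2 + 1.2*j + 1.71)/(0.47*j^3 + 0.23*j^2 - 0.52*j - 2.75) + (-1.41*j^2 - 0.46*j + 0.52)*(-1.39*j^3 + 0.6*j^2 + 1.71*j - 3.83)/(0.47*j^3 + 0.23*j^2 - 0.52*j - 2.75)^2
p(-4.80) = -3.31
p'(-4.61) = 0.05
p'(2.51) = 2.78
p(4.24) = -2.62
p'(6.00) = -0.02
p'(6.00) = -0.02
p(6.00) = -2.62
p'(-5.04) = 0.01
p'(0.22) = -0.77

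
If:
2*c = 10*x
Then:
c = 5*x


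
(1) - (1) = 0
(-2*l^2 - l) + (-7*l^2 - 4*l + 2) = -9*l^2 - 5*l + 2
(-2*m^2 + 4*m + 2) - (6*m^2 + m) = -8*m^2 + 3*m + 2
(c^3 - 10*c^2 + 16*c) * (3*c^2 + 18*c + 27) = 3*c^5 - 12*c^4 - 105*c^3 + 18*c^2 + 432*c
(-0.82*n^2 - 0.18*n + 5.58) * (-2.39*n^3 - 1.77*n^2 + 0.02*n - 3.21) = 1.9598*n^5 + 1.8816*n^4 - 13.034*n^3 - 7.248*n^2 + 0.6894*n - 17.9118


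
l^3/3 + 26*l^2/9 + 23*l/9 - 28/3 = (l/3 + 1)*(l - 4/3)*(l + 7)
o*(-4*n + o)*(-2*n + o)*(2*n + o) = 16*n^3*o - 4*n^2*o^2 - 4*n*o^3 + o^4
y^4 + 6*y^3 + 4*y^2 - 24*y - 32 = (y - 2)*(y + 2)^2*(y + 4)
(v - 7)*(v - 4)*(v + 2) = v^3 - 9*v^2 + 6*v + 56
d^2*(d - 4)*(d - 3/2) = d^4 - 11*d^3/2 + 6*d^2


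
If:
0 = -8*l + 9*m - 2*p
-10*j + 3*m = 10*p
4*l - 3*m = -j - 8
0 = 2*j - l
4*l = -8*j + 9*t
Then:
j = -2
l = -4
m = -10/3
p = 1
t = -32/9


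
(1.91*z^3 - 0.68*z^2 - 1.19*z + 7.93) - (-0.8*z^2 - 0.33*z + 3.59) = 1.91*z^3 + 0.12*z^2 - 0.86*z + 4.34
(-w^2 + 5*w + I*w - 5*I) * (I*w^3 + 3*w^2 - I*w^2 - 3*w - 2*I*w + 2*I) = -I*w^5 - 4*w^4 + 6*I*w^4 + 24*w^3 - 18*w^2 - 30*I*w^2 - 12*w + 25*I*w + 10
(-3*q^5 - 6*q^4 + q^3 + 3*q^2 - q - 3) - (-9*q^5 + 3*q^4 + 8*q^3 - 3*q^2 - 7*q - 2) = 6*q^5 - 9*q^4 - 7*q^3 + 6*q^2 + 6*q - 1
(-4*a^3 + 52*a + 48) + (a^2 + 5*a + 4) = -4*a^3 + a^2 + 57*a + 52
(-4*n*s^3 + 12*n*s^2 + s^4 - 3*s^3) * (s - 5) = -4*n*s^4 + 32*n*s^3 - 60*n*s^2 + s^5 - 8*s^4 + 15*s^3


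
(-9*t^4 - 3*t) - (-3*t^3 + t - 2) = -9*t^4 + 3*t^3 - 4*t + 2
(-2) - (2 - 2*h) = 2*h - 4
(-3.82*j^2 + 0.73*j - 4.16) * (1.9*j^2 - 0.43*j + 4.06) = -7.258*j^4 + 3.0296*j^3 - 23.7271*j^2 + 4.7526*j - 16.8896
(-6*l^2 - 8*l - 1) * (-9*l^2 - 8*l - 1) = 54*l^4 + 120*l^3 + 79*l^2 + 16*l + 1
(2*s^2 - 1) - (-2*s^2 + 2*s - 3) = 4*s^2 - 2*s + 2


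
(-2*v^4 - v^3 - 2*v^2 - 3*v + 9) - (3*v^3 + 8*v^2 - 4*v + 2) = -2*v^4 - 4*v^3 - 10*v^2 + v + 7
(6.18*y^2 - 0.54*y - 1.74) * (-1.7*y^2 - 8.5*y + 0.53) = -10.506*y^4 - 51.612*y^3 + 10.8234*y^2 + 14.5038*y - 0.9222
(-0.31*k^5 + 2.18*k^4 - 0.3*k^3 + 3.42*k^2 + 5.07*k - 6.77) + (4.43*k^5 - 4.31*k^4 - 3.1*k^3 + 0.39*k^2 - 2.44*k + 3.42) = 4.12*k^5 - 2.13*k^4 - 3.4*k^3 + 3.81*k^2 + 2.63*k - 3.35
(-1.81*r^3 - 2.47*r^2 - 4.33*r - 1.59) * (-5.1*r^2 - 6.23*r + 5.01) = 9.231*r^5 + 23.8733*r^4 + 28.403*r^3 + 22.7102*r^2 - 11.7876*r - 7.9659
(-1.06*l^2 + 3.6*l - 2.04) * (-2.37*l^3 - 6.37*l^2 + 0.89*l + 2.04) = 2.5122*l^5 - 1.7798*l^4 - 19.0406*l^3 + 14.0364*l^2 + 5.5284*l - 4.1616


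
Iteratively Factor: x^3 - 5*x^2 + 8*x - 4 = (x - 2)*(x^2 - 3*x + 2) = (x - 2)^2*(x - 1)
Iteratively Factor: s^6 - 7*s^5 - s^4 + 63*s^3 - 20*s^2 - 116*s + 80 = (s - 1)*(s^5 - 6*s^4 - 7*s^3 + 56*s^2 + 36*s - 80) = (s - 1)^2*(s^4 - 5*s^3 - 12*s^2 + 44*s + 80) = (s - 1)^2*(s + 2)*(s^3 - 7*s^2 + 2*s + 40) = (s - 4)*(s - 1)^2*(s + 2)*(s^2 - 3*s - 10) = (s - 4)*(s - 1)^2*(s + 2)^2*(s - 5)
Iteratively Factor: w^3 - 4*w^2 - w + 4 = (w - 1)*(w^2 - 3*w - 4) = (w - 4)*(w - 1)*(w + 1)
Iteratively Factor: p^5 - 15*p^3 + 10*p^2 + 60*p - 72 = (p - 2)*(p^4 + 2*p^3 - 11*p^2 - 12*p + 36) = (p - 2)^2*(p^3 + 4*p^2 - 3*p - 18) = (p - 2)^3*(p^2 + 6*p + 9) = (p - 2)^3*(p + 3)*(p + 3)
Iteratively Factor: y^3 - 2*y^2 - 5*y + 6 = (y + 2)*(y^2 - 4*y + 3) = (y - 1)*(y + 2)*(y - 3)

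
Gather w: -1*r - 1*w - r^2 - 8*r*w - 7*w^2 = -r^2 - r - 7*w^2 + w*(-8*r - 1)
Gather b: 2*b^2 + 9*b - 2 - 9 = 2*b^2 + 9*b - 11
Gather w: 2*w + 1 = 2*w + 1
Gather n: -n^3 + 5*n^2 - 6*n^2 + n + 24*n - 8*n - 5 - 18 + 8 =-n^3 - n^2 + 17*n - 15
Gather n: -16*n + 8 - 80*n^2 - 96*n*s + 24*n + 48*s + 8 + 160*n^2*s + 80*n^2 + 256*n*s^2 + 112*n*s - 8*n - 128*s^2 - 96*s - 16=160*n^2*s + n*(256*s^2 + 16*s) - 128*s^2 - 48*s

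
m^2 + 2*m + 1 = (m + 1)^2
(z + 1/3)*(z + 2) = z^2 + 7*z/3 + 2/3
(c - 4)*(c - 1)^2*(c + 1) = c^4 - 5*c^3 + 3*c^2 + 5*c - 4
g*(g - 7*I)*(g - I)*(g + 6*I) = g^4 - 2*I*g^3 + 41*g^2 - 42*I*g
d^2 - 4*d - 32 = (d - 8)*(d + 4)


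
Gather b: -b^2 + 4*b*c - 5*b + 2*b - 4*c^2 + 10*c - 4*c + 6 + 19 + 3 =-b^2 + b*(4*c - 3) - 4*c^2 + 6*c + 28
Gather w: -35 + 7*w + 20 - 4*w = 3*w - 15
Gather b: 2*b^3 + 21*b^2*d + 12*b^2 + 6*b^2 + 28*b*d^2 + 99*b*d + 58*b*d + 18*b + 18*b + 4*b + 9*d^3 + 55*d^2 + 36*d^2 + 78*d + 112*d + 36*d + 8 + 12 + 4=2*b^3 + b^2*(21*d + 18) + b*(28*d^2 + 157*d + 40) + 9*d^3 + 91*d^2 + 226*d + 24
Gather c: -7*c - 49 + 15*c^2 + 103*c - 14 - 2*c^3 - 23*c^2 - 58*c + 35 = -2*c^3 - 8*c^2 + 38*c - 28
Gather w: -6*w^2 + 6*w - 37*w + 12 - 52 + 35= -6*w^2 - 31*w - 5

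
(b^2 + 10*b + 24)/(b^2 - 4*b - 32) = (b + 6)/(b - 8)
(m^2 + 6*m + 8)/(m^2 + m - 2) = (m + 4)/(m - 1)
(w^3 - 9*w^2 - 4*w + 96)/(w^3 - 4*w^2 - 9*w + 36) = (w - 8)/(w - 3)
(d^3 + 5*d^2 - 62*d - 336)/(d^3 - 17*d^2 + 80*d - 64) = (d^2 + 13*d + 42)/(d^2 - 9*d + 8)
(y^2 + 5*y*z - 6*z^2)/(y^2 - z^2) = (y + 6*z)/(y + z)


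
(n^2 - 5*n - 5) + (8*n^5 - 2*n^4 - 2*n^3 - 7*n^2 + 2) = 8*n^5 - 2*n^4 - 2*n^3 - 6*n^2 - 5*n - 3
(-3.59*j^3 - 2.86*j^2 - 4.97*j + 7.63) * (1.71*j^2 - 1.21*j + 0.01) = -6.1389*j^5 - 0.5467*j^4 - 5.074*j^3 + 19.0324*j^2 - 9.282*j + 0.0763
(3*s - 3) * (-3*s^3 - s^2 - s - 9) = -9*s^4 + 6*s^3 - 24*s + 27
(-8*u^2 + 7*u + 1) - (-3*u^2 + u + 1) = -5*u^2 + 6*u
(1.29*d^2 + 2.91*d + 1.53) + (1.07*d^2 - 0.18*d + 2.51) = 2.36*d^2 + 2.73*d + 4.04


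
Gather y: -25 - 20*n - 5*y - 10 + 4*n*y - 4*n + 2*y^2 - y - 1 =-24*n + 2*y^2 + y*(4*n - 6) - 36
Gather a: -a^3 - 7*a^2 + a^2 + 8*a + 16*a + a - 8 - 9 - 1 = -a^3 - 6*a^2 + 25*a - 18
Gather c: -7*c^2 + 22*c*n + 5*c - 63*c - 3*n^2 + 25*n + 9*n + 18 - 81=-7*c^2 + c*(22*n - 58) - 3*n^2 + 34*n - 63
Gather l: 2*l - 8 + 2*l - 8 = 4*l - 16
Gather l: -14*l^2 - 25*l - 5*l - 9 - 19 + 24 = -14*l^2 - 30*l - 4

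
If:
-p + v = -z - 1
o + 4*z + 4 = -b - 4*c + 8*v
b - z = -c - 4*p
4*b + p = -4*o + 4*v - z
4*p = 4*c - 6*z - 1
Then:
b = -683*z/26 - 973/52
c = 173*z/26 + 205/52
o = 751*z/26 + 1065/52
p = 67*z/13 + 48/13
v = 54*z/13 + 35/13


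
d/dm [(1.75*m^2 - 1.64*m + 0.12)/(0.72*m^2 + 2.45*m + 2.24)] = (5.4683*m^2 + 7.6672*m - 3.9676)/(0.5184*m^4 + 3.528*m^3 + 9.2281*m^2 + 10.976*m + 5.0176)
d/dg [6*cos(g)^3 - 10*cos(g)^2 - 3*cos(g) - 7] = (-18*cos(g)^2 + 20*cos(g) + 3)*sin(g)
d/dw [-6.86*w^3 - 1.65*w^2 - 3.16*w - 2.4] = -20.58*w^2 - 3.3*w - 3.16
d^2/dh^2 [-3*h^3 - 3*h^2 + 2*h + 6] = -18*h - 6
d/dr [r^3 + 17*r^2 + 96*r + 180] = 3*r^2 + 34*r + 96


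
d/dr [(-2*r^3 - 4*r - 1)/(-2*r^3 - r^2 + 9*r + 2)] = (2*r^4 - 52*r^3 - 22*r^2 - 2*r + 1)/(4*r^6 + 4*r^5 - 35*r^4 - 26*r^3 + 77*r^2 + 36*r + 4)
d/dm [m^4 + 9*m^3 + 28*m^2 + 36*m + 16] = 4*m^3 + 27*m^2 + 56*m + 36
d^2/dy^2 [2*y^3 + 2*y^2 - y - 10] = 12*y + 4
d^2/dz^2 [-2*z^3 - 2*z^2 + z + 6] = -12*z - 4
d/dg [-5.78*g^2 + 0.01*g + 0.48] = 0.01 - 11.56*g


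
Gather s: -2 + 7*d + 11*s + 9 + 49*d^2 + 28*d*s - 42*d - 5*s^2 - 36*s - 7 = 49*d^2 - 35*d - 5*s^2 + s*(28*d - 25)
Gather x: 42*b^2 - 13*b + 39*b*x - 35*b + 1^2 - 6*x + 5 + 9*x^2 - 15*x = 42*b^2 - 48*b + 9*x^2 + x*(39*b - 21) + 6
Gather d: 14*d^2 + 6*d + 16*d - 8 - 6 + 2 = 14*d^2 + 22*d - 12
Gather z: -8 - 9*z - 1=-9*z - 9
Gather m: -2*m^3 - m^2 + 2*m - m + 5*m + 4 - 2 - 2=-2*m^3 - m^2 + 6*m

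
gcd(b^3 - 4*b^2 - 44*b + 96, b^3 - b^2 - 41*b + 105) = 1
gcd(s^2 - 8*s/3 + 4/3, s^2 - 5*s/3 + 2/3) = s - 2/3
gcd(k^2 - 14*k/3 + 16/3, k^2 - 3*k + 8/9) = k - 8/3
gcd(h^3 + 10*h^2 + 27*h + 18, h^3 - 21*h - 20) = h + 1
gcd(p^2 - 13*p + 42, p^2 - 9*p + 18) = p - 6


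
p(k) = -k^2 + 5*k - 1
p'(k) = 5 - 2*k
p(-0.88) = -6.17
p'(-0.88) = 6.76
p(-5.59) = -60.20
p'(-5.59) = 16.18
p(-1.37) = -9.73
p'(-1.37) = 7.74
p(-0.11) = -1.56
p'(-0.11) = 5.22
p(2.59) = 5.24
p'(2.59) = -0.18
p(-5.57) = -59.87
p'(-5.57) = 16.14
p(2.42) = 5.24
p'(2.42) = 0.16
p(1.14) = 3.40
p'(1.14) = 2.72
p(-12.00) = -205.00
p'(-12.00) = 29.00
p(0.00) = -1.00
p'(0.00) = 5.00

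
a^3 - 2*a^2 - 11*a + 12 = (a - 4)*(a - 1)*(a + 3)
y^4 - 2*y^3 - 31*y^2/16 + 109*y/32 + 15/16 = (y - 2)*(y - 3/2)*(y + 1/4)*(y + 5/4)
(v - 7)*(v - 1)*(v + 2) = v^3 - 6*v^2 - 9*v + 14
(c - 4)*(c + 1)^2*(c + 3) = c^4 + c^3 - 13*c^2 - 25*c - 12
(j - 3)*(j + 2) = j^2 - j - 6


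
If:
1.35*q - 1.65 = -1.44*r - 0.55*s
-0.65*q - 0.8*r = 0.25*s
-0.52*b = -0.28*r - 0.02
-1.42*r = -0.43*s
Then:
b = -7.37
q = 34.41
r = -13.76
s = -45.43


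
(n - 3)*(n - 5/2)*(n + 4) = n^3 - 3*n^2/2 - 29*n/2 + 30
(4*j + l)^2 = 16*j^2 + 8*j*l + l^2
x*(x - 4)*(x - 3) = x^3 - 7*x^2 + 12*x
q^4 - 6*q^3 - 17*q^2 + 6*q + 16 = (q - 8)*(q - 1)*(q + 1)*(q + 2)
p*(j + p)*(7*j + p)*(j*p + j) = 7*j^3*p^2 + 7*j^3*p + 8*j^2*p^3 + 8*j^2*p^2 + j*p^4 + j*p^3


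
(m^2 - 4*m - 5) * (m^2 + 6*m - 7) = m^4 + 2*m^3 - 36*m^2 - 2*m + 35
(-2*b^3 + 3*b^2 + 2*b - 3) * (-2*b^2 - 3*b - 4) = 4*b^5 - 5*b^3 - 12*b^2 + b + 12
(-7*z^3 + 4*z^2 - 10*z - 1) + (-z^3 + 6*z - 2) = -8*z^3 + 4*z^2 - 4*z - 3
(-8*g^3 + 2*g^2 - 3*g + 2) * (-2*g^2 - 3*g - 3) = 16*g^5 + 20*g^4 + 24*g^3 - g^2 + 3*g - 6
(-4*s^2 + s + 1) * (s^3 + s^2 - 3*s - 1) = -4*s^5 - 3*s^4 + 14*s^3 + 2*s^2 - 4*s - 1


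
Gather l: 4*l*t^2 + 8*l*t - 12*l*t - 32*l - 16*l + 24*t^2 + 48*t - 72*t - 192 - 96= l*(4*t^2 - 4*t - 48) + 24*t^2 - 24*t - 288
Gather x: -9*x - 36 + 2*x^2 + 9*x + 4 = 2*x^2 - 32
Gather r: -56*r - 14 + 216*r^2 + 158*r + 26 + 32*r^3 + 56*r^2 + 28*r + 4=32*r^3 + 272*r^2 + 130*r + 16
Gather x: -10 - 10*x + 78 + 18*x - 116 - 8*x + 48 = 0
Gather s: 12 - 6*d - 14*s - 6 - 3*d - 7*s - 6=-9*d - 21*s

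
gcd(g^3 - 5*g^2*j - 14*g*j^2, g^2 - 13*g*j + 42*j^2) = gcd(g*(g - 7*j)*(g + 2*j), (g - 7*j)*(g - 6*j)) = g - 7*j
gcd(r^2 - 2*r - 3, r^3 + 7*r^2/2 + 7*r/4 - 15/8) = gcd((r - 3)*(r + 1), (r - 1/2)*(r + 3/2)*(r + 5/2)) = 1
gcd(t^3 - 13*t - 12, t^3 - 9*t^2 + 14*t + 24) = t^2 - 3*t - 4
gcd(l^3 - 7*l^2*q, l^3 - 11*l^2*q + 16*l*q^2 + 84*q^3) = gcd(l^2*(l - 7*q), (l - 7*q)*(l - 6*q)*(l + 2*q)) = -l + 7*q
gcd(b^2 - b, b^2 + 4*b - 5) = b - 1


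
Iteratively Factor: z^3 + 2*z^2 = (z + 2)*(z^2) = z*(z + 2)*(z)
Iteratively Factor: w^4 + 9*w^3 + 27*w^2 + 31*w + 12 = (w + 1)*(w^3 + 8*w^2 + 19*w + 12) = (w + 1)*(w + 4)*(w^2 + 4*w + 3) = (w + 1)^2*(w + 4)*(w + 3)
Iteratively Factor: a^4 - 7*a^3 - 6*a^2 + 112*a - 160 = (a - 5)*(a^3 - 2*a^2 - 16*a + 32) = (a - 5)*(a - 2)*(a^2 - 16) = (a - 5)*(a - 4)*(a - 2)*(a + 4)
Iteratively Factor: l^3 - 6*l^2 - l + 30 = (l - 5)*(l^2 - l - 6) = (l - 5)*(l + 2)*(l - 3)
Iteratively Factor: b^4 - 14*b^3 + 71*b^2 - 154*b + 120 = (b - 2)*(b^3 - 12*b^2 + 47*b - 60) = (b - 4)*(b - 2)*(b^2 - 8*b + 15) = (b - 5)*(b - 4)*(b - 2)*(b - 3)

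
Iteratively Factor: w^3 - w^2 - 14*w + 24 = (w - 3)*(w^2 + 2*w - 8) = (w - 3)*(w + 4)*(w - 2)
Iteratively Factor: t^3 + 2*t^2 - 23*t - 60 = (t - 5)*(t^2 + 7*t + 12) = (t - 5)*(t + 3)*(t + 4)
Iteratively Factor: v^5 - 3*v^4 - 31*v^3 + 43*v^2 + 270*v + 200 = (v + 1)*(v^4 - 4*v^3 - 27*v^2 + 70*v + 200) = (v + 1)*(v + 2)*(v^3 - 6*v^2 - 15*v + 100) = (v - 5)*(v + 1)*(v + 2)*(v^2 - v - 20) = (v - 5)*(v + 1)*(v + 2)*(v + 4)*(v - 5)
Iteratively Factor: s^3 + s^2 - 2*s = (s)*(s^2 + s - 2) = s*(s + 2)*(s - 1)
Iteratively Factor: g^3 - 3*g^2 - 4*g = (g + 1)*(g^2 - 4*g) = (g - 4)*(g + 1)*(g)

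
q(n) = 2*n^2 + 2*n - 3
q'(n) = 4*n + 2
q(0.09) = -2.80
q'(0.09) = 2.36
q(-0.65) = -3.46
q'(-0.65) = -0.60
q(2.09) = 9.92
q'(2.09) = 10.36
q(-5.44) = 45.31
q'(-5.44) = -19.76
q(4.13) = 39.37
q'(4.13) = 18.52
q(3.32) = 25.68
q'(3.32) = 15.28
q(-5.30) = 42.58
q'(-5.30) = -19.20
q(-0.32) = -3.44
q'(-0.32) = 0.72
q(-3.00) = 9.00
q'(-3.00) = -10.00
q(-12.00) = 261.00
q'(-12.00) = -46.00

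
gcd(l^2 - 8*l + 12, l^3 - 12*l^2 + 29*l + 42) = l - 6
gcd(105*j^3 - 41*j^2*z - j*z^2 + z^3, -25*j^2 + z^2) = -5*j + z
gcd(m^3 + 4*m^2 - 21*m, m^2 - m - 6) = m - 3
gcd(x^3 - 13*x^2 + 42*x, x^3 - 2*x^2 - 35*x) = x^2 - 7*x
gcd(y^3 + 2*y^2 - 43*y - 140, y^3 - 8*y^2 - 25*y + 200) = y + 5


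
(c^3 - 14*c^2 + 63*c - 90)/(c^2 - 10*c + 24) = (c^2 - 8*c + 15)/(c - 4)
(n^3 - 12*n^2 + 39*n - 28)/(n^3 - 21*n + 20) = (n - 7)/(n + 5)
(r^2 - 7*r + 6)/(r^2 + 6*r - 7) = (r - 6)/(r + 7)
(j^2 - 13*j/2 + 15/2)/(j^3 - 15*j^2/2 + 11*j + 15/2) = (2*j - 3)/(2*j^2 - 5*j - 3)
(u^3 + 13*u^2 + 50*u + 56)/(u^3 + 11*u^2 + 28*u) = (u + 2)/u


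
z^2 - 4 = (z - 2)*(z + 2)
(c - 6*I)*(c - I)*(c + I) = c^3 - 6*I*c^2 + c - 6*I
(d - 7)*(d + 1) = d^2 - 6*d - 7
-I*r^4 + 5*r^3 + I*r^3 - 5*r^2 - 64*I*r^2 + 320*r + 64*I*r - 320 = (r - 8*I)*(r + 5*I)*(r + 8*I)*(-I*r + I)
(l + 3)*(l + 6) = l^2 + 9*l + 18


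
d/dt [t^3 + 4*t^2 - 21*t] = 3*t^2 + 8*t - 21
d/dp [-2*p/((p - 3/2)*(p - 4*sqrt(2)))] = 8*p^2/((p - 4*sqrt(2))^2*(2*p - 3)^2) - 48*sqrt(2)/((p - 4*sqrt(2))^2*(2*p - 3)^2)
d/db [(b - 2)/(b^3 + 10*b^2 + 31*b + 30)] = (b^3 + 10*b^2 + 31*b - (b - 2)*(3*b^2 + 20*b + 31) + 30)/(b^3 + 10*b^2 + 31*b + 30)^2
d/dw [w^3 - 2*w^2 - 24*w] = 3*w^2 - 4*w - 24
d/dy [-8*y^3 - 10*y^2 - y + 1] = -24*y^2 - 20*y - 1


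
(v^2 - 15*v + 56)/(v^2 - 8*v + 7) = (v - 8)/(v - 1)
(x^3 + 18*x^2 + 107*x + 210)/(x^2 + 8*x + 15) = (x^2 + 13*x + 42)/(x + 3)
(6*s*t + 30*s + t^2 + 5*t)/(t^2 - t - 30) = (6*s + t)/(t - 6)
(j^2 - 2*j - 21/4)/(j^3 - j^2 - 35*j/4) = (2*j + 3)/(j*(2*j + 5))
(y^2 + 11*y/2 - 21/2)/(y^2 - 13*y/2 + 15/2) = (y + 7)/(y - 5)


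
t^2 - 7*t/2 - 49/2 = (t - 7)*(t + 7/2)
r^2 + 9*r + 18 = (r + 3)*(r + 6)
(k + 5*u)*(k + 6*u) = k^2 + 11*k*u + 30*u^2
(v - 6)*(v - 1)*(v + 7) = v^3 - 43*v + 42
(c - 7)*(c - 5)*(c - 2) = c^3 - 14*c^2 + 59*c - 70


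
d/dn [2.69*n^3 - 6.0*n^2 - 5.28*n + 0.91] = 8.07*n^2 - 12.0*n - 5.28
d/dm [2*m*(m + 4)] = 4*m + 8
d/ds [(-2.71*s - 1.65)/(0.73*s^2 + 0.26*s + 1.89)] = (1.9783*s^2 + 2.409*s - 4.6929)/(0.5329*s^4 + 0.3796*s^3 + 2.827*s^2 + 0.9828*s + 3.5721)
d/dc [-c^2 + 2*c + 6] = 2 - 2*c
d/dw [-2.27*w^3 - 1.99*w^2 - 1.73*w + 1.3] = -6.81*w^2 - 3.98*w - 1.73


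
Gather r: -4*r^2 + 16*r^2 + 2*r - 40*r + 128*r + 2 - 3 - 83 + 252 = 12*r^2 + 90*r + 168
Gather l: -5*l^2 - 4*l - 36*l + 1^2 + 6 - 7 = -5*l^2 - 40*l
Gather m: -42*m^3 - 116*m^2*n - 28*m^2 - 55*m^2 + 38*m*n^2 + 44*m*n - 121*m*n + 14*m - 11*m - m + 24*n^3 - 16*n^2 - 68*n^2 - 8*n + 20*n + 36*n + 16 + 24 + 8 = -42*m^3 + m^2*(-116*n - 83) + m*(38*n^2 - 77*n + 2) + 24*n^3 - 84*n^2 + 48*n + 48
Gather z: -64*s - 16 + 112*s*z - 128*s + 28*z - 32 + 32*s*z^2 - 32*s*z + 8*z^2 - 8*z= -192*s + z^2*(32*s + 8) + z*(80*s + 20) - 48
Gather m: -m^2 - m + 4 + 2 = -m^2 - m + 6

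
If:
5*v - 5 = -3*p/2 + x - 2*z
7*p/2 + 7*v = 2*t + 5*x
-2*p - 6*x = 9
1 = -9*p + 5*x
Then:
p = -51/64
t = 661/128 - 7*z/5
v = 127/128 - 2*z/5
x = -79/64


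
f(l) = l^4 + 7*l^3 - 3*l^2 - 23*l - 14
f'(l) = 4*l^3 + 21*l^2 - 6*l - 23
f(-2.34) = -36.31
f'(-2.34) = 54.78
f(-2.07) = -22.97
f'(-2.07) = 43.92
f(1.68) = -19.95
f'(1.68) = 45.16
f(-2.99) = -79.24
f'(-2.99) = 75.76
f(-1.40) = -3.05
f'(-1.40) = 15.58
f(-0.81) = -0.63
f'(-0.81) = -6.49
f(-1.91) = -16.48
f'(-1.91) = 37.20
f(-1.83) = -13.64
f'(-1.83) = 33.79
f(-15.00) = 26656.00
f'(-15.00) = -8708.00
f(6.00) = 2548.00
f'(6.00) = 1561.00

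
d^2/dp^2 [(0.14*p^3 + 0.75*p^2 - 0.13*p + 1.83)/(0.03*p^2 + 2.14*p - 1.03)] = (1.194406*p^3 - 1.702596*p^2 + 1.57197*p + 17.892688)/(2.7e-5*p^6 + 0.005778*p^5 + 0.409383*p^4 + 9.403588*p^3 - 14.055483*p^2 + 6.810978*p - 1.092727)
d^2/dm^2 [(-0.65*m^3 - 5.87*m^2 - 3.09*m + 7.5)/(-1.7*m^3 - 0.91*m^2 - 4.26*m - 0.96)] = (31.9175*m^6 + 25.3367999999999*m^5 - 499.21146*m^4 - 382.450746*m^3 - 438.487812*m^2 - 113.609304*m - 273.564144)/(4.913*m^9 + 7.8897*m^8 + 41.15751*m^7 + 48.618091*m^6 + 112.046598*m^5 + 93.641796*m^4 + 104.338152*m^3 + 54.781056*m^2 + 11.778048*m + 0.884736)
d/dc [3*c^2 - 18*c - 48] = 6*c - 18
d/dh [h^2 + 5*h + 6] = 2*h + 5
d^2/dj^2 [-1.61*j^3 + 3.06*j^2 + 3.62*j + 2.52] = 6.12 - 9.66*j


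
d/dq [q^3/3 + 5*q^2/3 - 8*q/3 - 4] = q^2 + 10*q/3 - 8/3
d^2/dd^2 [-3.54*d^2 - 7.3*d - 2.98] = -7.08000000000000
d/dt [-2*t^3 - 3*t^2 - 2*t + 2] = -6*t^2 - 6*t - 2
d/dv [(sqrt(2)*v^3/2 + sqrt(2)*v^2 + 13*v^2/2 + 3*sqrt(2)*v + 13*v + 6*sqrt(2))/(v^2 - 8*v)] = (sqrt(2)*v^4 - 16*sqrt(2)*v^3 - 130*v^2 - 22*sqrt(2)*v^2 - 24*sqrt(2)*v + 96*sqrt(2))/(2*v^2*(v^2 - 16*v + 64))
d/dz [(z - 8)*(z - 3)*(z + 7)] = 3*z^2 - 8*z - 53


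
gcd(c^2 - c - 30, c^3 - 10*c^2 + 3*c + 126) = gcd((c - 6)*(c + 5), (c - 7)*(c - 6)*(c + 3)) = c - 6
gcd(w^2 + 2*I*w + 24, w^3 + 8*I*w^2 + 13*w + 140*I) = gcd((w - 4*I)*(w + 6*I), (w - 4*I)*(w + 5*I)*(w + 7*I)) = w - 4*I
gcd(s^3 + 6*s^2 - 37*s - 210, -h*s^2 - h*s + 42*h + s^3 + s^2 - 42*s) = s^2 + s - 42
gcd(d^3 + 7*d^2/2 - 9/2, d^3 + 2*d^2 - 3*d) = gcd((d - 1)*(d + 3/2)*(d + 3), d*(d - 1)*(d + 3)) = d^2 + 2*d - 3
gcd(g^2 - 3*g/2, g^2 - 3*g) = g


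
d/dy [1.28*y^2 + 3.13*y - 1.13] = 2.56*y + 3.13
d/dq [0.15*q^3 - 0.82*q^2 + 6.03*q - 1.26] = 0.45*q^2 - 1.64*q + 6.03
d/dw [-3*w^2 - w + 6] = -6*w - 1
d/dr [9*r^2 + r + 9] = 18*r + 1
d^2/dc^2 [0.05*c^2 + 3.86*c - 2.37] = 0.100000000000000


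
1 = 1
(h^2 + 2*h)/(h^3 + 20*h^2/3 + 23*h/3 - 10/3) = 3*h/(3*h^2 + 14*h - 5)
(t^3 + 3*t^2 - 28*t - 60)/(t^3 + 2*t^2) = (t^2 + t - 30)/t^2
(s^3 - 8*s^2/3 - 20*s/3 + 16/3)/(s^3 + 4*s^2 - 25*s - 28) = (3*s^2 + 4*s - 4)/(3*(s^2 + 8*s + 7))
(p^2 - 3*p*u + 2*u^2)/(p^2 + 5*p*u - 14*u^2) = (p - u)/(p + 7*u)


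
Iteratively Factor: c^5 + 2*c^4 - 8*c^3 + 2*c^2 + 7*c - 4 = (c - 1)*(c^4 + 3*c^3 - 5*c^2 - 3*c + 4) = (c - 1)^2*(c^3 + 4*c^2 - c - 4) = (c - 1)^2*(c + 4)*(c^2 - 1) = (c - 1)^2*(c + 1)*(c + 4)*(c - 1)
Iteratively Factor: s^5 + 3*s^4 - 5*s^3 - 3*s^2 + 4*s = (s - 1)*(s^4 + 4*s^3 - s^2 - 4*s) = s*(s - 1)*(s^3 + 4*s^2 - s - 4) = s*(s - 1)*(s + 1)*(s^2 + 3*s - 4) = s*(s - 1)^2*(s + 1)*(s + 4)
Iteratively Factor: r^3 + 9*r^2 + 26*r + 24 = (r + 4)*(r^2 + 5*r + 6) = (r + 3)*(r + 4)*(r + 2)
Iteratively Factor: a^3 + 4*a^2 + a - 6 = (a + 3)*(a^2 + a - 2) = (a + 2)*(a + 3)*(a - 1)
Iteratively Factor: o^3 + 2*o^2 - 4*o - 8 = (o - 2)*(o^2 + 4*o + 4) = (o - 2)*(o + 2)*(o + 2)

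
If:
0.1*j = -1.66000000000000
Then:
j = -16.60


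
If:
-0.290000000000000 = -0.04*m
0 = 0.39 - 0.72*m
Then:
No Solution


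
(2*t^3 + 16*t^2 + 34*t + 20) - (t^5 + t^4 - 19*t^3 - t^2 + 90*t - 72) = -t^5 - t^4 + 21*t^3 + 17*t^2 - 56*t + 92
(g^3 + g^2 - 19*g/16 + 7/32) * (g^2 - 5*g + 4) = g^5 - 4*g^4 - 35*g^3/16 + 325*g^2/32 - 187*g/32 + 7/8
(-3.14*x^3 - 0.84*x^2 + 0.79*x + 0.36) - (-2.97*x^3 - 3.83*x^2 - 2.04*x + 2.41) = -0.17*x^3 + 2.99*x^2 + 2.83*x - 2.05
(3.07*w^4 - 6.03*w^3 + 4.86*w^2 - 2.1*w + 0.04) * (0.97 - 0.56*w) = -1.7192*w^5 + 6.3547*w^4 - 8.5707*w^3 + 5.8902*w^2 - 2.0594*w + 0.0388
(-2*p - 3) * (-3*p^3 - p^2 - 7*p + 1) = 6*p^4 + 11*p^3 + 17*p^2 + 19*p - 3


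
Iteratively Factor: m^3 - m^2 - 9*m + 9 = (m - 3)*(m^2 + 2*m - 3) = (m - 3)*(m + 3)*(m - 1)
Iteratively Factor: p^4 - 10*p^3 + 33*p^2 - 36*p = (p)*(p^3 - 10*p^2 + 33*p - 36) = p*(p - 3)*(p^2 - 7*p + 12) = p*(p - 4)*(p - 3)*(p - 3)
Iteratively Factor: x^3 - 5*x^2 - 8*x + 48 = (x + 3)*(x^2 - 8*x + 16) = (x - 4)*(x + 3)*(x - 4)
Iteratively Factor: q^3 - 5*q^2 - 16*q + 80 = (q + 4)*(q^2 - 9*q + 20) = (q - 4)*(q + 4)*(q - 5)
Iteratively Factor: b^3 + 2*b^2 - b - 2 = (b + 2)*(b^2 - 1) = (b - 1)*(b + 2)*(b + 1)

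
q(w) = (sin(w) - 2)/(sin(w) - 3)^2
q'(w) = cos(w)/(sin(w) - 3)^2 - 2*(sin(w) - 2)*cos(w)/(sin(w) - 3)^3 = (1 - sin(w))*cos(w)/(sin(w) - 3)^3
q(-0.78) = -0.20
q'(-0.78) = -0.02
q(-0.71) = -0.20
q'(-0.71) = -0.03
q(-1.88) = -0.19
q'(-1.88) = 0.01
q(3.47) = -0.21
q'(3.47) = 0.03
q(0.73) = -0.24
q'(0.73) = -0.02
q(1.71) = -0.25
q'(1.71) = 0.00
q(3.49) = -0.21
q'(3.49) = 0.03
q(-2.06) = -0.19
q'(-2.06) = 0.02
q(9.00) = -0.24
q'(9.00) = 0.03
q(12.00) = -0.20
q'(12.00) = -0.03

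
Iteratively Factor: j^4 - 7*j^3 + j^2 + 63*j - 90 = (j - 5)*(j^3 - 2*j^2 - 9*j + 18) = (j - 5)*(j - 2)*(j^2 - 9) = (j - 5)*(j - 3)*(j - 2)*(j + 3)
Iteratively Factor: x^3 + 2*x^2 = (x + 2)*(x^2) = x*(x + 2)*(x)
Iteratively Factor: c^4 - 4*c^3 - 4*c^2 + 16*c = (c - 4)*(c^3 - 4*c) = (c - 4)*(c + 2)*(c^2 - 2*c) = (c - 4)*(c - 2)*(c + 2)*(c)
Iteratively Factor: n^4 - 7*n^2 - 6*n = (n)*(n^3 - 7*n - 6) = n*(n + 1)*(n^2 - n - 6) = n*(n + 1)*(n + 2)*(n - 3)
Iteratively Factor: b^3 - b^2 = (b - 1)*(b^2) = b*(b - 1)*(b)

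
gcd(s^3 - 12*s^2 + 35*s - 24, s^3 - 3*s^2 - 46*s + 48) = s^2 - 9*s + 8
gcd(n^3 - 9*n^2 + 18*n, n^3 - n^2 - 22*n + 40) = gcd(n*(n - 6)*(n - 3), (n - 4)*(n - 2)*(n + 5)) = 1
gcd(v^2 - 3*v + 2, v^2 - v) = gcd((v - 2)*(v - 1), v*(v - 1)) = v - 1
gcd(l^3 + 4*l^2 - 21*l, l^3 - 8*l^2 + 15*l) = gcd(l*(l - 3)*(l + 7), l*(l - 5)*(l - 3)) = l^2 - 3*l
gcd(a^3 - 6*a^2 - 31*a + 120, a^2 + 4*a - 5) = a + 5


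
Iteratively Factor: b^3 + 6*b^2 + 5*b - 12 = (b - 1)*(b^2 + 7*b + 12) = (b - 1)*(b + 3)*(b + 4)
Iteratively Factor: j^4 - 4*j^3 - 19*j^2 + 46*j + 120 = (j + 3)*(j^3 - 7*j^2 + 2*j + 40) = (j - 5)*(j + 3)*(j^2 - 2*j - 8) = (j - 5)*(j - 4)*(j + 3)*(j + 2)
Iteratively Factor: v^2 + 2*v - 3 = (v + 3)*(v - 1)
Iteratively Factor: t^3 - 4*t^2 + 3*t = (t)*(t^2 - 4*t + 3) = t*(t - 1)*(t - 3)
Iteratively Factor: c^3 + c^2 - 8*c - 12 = (c - 3)*(c^2 + 4*c + 4) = (c - 3)*(c + 2)*(c + 2)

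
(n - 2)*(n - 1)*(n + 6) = n^3 + 3*n^2 - 16*n + 12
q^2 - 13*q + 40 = (q - 8)*(q - 5)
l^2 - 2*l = l*(l - 2)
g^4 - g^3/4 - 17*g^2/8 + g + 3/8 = (g - 1)^2*(g + 1/4)*(g + 3/2)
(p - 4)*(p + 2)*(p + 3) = p^3 + p^2 - 14*p - 24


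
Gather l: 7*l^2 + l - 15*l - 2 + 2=7*l^2 - 14*l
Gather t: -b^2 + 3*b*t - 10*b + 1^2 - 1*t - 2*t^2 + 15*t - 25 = -b^2 - 10*b - 2*t^2 + t*(3*b + 14) - 24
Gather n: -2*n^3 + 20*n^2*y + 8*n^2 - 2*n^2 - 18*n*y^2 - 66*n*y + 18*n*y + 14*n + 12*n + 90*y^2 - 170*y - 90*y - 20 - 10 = -2*n^3 + n^2*(20*y + 6) + n*(-18*y^2 - 48*y + 26) + 90*y^2 - 260*y - 30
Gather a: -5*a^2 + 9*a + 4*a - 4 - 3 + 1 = -5*a^2 + 13*a - 6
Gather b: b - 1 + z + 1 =b + z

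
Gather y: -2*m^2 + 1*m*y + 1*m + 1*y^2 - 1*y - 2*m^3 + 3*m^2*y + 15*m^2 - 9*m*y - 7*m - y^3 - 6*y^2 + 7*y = -2*m^3 + 13*m^2 - 6*m - y^3 - 5*y^2 + y*(3*m^2 - 8*m + 6)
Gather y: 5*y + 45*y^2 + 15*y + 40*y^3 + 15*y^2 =40*y^3 + 60*y^2 + 20*y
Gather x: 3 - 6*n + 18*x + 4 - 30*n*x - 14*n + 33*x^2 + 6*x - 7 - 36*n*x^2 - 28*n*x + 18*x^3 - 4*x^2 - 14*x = -20*n + 18*x^3 + x^2*(29 - 36*n) + x*(10 - 58*n)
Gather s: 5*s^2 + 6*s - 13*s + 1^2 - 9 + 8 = 5*s^2 - 7*s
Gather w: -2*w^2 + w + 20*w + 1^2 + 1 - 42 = -2*w^2 + 21*w - 40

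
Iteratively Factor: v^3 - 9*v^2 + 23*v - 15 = (v - 1)*(v^2 - 8*v + 15) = (v - 5)*(v - 1)*(v - 3)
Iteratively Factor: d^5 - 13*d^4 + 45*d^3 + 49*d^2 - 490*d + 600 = (d + 3)*(d^4 - 16*d^3 + 93*d^2 - 230*d + 200) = (d - 5)*(d + 3)*(d^3 - 11*d^2 + 38*d - 40) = (d - 5)*(d - 4)*(d + 3)*(d^2 - 7*d + 10) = (d - 5)*(d - 4)*(d - 2)*(d + 3)*(d - 5)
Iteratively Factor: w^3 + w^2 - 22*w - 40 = (w + 2)*(w^2 - w - 20) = (w - 5)*(w + 2)*(w + 4)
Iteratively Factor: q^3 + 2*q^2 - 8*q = (q + 4)*(q^2 - 2*q) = (q - 2)*(q + 4)*(q)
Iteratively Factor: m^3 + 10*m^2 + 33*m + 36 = (m + 3)*(m^2 + 7*m + 12) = (m + 3)^2*(m + 4)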